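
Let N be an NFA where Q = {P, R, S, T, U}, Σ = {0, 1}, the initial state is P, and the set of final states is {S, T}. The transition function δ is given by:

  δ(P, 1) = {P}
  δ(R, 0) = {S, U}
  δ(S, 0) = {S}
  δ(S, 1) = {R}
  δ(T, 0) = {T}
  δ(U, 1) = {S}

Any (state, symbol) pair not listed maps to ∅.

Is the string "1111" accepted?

No

Start in {P}.
Read '1': {P} → {P}.
Read '1': {P} → {P}.
Read '1': {P} → {P}.
Read '1': {P} → {P}.
The final set {P} contains no accepting state.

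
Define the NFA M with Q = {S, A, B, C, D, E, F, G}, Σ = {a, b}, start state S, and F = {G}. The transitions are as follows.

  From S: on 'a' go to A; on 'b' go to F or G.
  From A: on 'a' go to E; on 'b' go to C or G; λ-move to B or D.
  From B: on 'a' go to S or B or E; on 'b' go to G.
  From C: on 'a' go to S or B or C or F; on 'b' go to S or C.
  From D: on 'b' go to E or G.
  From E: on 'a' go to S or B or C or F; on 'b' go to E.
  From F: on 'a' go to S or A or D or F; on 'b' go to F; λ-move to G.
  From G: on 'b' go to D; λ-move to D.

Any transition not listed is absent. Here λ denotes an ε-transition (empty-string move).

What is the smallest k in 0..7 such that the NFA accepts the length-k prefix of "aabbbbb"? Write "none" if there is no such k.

Start in {S}.
Read 'a': {S} → {A, B, D}.
Read 'a': {A, B, D} → {S, B, E}.
Read 'b': {S, B, E} → {D, E, F, G}.
None of the earlier sets intersect F, but {D, E, F, G} does.

3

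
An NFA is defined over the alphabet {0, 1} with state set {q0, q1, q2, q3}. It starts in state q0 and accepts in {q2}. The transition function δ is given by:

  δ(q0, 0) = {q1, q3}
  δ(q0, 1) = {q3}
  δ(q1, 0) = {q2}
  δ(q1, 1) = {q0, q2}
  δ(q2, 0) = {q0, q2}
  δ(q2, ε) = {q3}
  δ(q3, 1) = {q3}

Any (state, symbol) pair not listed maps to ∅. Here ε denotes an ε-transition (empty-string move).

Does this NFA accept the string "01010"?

Start in {q0}.
Read '0': {q0} → {q1, q3}.
Read '1': {q1, q3} → {q0, q2, q3}.
Read '0': {q0, q2, q3} → {q0, q1, q2, q3}.
Read '1': {q0, q1, q2, q3} → {q0, q2, q3}.
Read '0': {q0, q2, q3} → {q0, q1, q2, q3}.
The final set {q0, q1, q2, q3} contains the accepting state q2.

Yes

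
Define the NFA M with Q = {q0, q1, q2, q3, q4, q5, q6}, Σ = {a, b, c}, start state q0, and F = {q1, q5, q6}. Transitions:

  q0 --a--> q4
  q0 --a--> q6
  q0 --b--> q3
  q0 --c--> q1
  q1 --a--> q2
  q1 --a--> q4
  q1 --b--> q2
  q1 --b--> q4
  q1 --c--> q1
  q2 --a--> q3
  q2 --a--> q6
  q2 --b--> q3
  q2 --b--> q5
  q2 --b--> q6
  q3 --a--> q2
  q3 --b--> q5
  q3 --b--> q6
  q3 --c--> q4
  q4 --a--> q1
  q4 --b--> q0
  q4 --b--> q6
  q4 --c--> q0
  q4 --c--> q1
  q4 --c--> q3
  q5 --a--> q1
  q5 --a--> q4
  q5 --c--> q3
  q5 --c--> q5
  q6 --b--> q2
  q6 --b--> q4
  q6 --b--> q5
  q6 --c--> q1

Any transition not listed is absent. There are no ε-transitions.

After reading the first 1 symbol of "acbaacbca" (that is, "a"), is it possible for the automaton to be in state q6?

Yes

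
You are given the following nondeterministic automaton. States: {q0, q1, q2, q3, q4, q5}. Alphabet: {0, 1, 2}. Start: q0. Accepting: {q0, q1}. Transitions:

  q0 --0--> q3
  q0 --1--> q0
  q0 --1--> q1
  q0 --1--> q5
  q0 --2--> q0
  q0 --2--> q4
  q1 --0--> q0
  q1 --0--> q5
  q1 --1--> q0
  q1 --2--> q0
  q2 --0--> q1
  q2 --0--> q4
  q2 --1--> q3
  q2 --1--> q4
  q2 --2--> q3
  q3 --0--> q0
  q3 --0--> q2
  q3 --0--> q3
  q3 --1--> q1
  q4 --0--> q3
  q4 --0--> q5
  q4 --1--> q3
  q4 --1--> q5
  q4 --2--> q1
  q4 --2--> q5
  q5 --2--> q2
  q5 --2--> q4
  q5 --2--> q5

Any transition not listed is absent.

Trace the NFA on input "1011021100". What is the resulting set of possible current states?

{q0, q1, q2, q3, q4}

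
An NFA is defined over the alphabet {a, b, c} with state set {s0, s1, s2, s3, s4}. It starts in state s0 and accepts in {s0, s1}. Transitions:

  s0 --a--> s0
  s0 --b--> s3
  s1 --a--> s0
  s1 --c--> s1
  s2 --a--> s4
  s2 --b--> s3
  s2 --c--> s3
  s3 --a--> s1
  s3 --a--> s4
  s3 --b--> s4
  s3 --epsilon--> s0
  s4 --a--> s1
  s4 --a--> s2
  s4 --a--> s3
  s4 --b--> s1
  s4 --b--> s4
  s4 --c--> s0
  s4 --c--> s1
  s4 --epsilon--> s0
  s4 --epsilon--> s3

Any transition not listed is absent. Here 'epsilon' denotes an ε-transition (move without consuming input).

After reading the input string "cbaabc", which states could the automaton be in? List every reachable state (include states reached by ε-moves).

∅

Start in {s0}.
Read 'c': {s0} → ∅.
The set is empty and remains empty for the remaining 5 symbols.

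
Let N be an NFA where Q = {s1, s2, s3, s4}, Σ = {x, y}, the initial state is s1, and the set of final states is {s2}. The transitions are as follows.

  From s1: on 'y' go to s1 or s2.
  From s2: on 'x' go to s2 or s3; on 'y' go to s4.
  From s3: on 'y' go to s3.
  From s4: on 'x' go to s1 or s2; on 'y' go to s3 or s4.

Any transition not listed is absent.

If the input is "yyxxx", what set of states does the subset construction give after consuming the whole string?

{s2, s3}

Start in {s1}.
Read 'y': {s1} → {s1, s2}.
Read 'y': {s1, s2} → {s1, s2, s4}.
Read 'x': {s1, s2, s4} → {s1, s2, s3}.
Read 'x': {s1, s2, s3} → {s2, s3}.
Read 'x': {s2, s3} → {s2, s3}.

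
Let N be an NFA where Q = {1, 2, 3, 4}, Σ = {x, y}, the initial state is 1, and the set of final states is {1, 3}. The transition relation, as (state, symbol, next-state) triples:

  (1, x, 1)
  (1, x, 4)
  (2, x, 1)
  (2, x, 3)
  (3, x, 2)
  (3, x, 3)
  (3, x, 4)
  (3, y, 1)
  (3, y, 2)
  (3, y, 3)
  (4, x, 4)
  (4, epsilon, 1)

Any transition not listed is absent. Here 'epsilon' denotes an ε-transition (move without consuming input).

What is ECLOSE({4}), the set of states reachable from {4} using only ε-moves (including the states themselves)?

Begin with {4}.
ε-move 4 → 1; add 1.

{1, 4}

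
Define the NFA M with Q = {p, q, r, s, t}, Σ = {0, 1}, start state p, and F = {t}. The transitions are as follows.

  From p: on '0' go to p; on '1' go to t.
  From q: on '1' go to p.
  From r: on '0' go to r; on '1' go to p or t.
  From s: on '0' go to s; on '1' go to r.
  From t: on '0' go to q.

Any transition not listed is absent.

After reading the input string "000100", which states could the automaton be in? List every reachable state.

∅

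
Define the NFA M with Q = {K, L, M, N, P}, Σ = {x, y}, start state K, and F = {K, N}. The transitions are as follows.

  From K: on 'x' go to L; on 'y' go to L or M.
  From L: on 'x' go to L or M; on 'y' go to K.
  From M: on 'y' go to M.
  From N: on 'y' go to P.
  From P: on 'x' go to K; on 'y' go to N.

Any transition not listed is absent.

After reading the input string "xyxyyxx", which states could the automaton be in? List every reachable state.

Start in {K}.
Read 'x': {K} → {L}.
Read 'y': {L} → {K}.
Read 'x': {K} → {L}.
Read 'y': {L} → {K}.
Read 'y': {K} → {L, M}.
Read 'x': {L, M} → {L, M}.
Read 'x': {L, M} → {L, M}.

{L, M}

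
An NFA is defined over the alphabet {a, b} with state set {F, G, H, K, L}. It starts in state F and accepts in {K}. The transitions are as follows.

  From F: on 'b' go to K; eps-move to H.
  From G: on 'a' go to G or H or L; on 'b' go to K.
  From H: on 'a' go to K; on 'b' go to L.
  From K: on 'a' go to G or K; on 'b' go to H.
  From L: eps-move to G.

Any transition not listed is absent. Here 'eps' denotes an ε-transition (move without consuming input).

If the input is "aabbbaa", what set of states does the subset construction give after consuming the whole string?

Start: ε-closure({F}) = {F, H}.
Read 'a': F→∅, H→{K}; now {K}.
Read 'a': K→{G, K}; now {G, K}.
Read 'b': G→{K}, K→{H}; now {H, K}.
Read 'b': H→{L}, K→{H}; union {H, L}; ε-closure = {G, H, L}.
Read 'b': G→{K}, H→{L}, L→∅; union {K, L}; ε-closure = {G, K, L}.
Read 'a': G→{G, H, L}, K→{G, K}, L→∅; now {G, H, K, L}.
Read 'a': G→{G, H, L}, H→{K}, K→{G, K}, L→∅; now {G, H, K, L}.

{G, H, K, L}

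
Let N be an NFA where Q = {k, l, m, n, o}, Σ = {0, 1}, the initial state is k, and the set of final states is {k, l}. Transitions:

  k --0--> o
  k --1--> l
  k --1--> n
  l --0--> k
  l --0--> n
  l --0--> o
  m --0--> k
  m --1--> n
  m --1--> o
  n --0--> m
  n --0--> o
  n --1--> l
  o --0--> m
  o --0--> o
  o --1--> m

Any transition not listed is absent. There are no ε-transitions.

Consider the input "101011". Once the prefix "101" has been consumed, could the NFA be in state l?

Yes

Start in {k}.
Read '1': {k} → {l, n}.
Read '0': {l, n} → {k, m, n, o}.
Read '1': {k, m, n, o} → {l, m, n, o}.
State l is in {l, m, n, o}.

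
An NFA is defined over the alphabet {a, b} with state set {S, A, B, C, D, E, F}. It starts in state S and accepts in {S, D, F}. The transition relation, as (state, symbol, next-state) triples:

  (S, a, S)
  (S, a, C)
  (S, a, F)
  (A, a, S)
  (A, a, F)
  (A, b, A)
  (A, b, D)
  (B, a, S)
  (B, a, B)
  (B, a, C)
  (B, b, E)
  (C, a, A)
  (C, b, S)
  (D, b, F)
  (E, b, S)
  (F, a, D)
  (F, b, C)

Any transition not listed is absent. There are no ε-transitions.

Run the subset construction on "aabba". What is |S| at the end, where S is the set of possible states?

5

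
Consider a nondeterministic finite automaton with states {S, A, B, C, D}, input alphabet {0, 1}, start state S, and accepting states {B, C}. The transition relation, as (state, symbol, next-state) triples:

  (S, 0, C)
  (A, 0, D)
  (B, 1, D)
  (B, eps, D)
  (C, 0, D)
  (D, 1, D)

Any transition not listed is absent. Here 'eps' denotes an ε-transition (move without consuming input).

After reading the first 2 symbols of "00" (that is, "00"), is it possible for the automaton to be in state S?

Start in {S}.
Read '0': S→{C}; now {C}.
Read '0': C→{D}; now {D}.
State S is not in {D}.

No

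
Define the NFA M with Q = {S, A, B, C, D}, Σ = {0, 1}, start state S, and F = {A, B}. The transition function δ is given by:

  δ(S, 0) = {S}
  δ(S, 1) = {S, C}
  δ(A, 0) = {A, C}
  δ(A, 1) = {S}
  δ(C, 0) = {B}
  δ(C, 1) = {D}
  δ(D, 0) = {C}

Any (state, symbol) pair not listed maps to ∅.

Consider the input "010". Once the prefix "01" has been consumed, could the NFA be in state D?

Start in {S}.
Read '0': {S} → {S}.
Read '1': {S} → {S, C}.
State D is not in {S, C}.

No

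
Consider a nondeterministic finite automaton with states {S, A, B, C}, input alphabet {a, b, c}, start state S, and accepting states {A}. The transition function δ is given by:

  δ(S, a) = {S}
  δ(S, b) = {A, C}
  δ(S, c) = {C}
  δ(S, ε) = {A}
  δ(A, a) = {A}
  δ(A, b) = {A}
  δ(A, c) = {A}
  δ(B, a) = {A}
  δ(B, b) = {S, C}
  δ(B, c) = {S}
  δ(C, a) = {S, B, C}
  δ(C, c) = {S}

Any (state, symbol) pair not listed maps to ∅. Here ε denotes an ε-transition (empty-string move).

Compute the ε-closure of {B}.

Begin with {B}.
No ε-moves leave this set, so the closure equals the set itself.

{B}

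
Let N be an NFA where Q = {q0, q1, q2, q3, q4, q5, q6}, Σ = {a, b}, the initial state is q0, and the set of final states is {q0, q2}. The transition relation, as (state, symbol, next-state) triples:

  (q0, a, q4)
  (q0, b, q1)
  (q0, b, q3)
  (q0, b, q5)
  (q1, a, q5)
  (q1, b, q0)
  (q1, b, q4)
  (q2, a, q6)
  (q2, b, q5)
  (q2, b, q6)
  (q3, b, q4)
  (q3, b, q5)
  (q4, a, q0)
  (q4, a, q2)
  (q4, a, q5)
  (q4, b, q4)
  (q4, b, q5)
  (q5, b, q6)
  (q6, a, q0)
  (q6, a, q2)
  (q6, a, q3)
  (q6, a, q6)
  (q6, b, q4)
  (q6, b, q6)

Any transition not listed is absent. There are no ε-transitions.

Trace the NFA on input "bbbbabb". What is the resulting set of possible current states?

{q0, q4, q5, q6}

Start in {q0}.
Read 'b': q0→{q1, q3, q5}; now {q1, q3, q5}.
Read 'b': q1→{q0, q4}, q3→{q4, q5}, q5→{q6}; now {q0, q4, q5, q6}.
Read 'b': q0→{q1, q3, q5}, q4→{q4, q5}, q5→{q6}, q6→{q4, q6}; now {q1, q3, q4, q5, q6}.
Read 'b': q1→{q0, q4}, q3→{q4, q5}, q4→{q4, q5}, q5→{q6}, q6→{q4, q6}; now {q0, q4, q5, q6}.
Read 'a': q0→{q4}, q4→{q0, q2, q5}, q5→∅, q6→{q0, q2, q3, q6}; now {q0, q2, q3, q4, q5, q6}.
Read 'b': q0→{q1, q3, q5}, q2→{q5, q6}, q3→{q4, q5}, q4→{q4, q5}, q5→{q6}, q6→{q4, q6}; now {q1, q3, q4, q5, q6}.
Read 'b': q1→{q0, q4}, q3→{q4, q5}, q4→{q4, q5}, q5→{q6}, q6→{q4, q6}; now {q0, q4, q5, q6}.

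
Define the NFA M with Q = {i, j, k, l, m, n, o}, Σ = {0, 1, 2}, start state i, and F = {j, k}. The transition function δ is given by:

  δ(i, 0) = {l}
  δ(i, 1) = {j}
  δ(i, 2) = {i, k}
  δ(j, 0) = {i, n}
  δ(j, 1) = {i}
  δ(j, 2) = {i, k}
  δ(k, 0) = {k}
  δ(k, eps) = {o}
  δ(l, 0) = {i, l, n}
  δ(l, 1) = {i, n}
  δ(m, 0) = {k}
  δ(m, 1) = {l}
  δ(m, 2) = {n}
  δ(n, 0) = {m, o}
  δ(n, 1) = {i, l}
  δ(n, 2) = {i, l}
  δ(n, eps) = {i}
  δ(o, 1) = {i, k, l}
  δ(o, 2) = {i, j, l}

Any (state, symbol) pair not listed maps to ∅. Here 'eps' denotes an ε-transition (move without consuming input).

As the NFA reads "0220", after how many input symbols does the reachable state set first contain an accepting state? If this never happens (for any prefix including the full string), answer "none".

none

Start in {i}.
Read '0': {i} → {l}.
Read '2': {l} → ∅.
The set is empty and remains empty for the remaining 2 symbols.
No reachable set along the way intersects F.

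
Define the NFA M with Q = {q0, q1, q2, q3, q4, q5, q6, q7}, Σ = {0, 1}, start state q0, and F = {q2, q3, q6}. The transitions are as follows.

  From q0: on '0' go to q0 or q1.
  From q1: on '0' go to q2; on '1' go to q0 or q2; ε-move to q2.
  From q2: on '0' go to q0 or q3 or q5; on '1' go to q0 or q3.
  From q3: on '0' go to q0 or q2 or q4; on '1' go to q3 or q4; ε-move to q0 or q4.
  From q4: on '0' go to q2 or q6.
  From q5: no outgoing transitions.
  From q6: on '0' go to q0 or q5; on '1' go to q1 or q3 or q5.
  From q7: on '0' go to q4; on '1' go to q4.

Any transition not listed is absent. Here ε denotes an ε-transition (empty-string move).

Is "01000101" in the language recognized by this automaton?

Yes

Start in {q0}.
Read '0': q0→{q0, q1}; union {q0, q1}; ε-closure = {q0, q1, q2}.
Read '1': q0→∅, q1→{q0, q2}, q2→{q0, q3}; union {q0, q2, q3}; ε-closure = {q0, q2, q3, q4}.
Read '0': q0→{q0, q1}, q2→{q0, q3, q5}, q3→{q0, q2, q4}, q4→{q2, q6}; now {q0, q1, q2, q3, q4, q5, q6}.
Read '0': q0→{q0, q1}, q1→{q2}, q2→{q0, q3, q5}, q3→{q0, q2, q4}, q4→{q2, q6}, q5→∅, q6→{q0, q5}; now {q0, q1, q2, q3, q4, q5, q6}.
Read '0': q0→{q0, q1}, q1→{q2}, q2→{q0, q3, q5}, q3→{q0, q2, q4}, q4→{q2, q6}, q5→∅, q6→{q0, q5}; now {q0, q1, q2, q3, q4, q5, q6}.
Read '1': q0→∅, q1→{q0, q2}, q2→{q0, q3}, q3→{q3, q4}, q4→∅, q5→∅, q6→{q1, q3, q5}; now {q0, q1, q2, q3, q4, q5}.
Read '0': q0→{q0, q1}, q1→{q2}, q2→{q0, q3, q5}, q3→{q0, q2, q4}, q4→{q2, q6}, q5→∅; now {q0, q1, q2, q3, q4, q5, q6}.
Read '1': q0→∅, q1→{q0, q2}, q2→{q0, q3}, q3→{q3, q4}, q4→∅, q5→∅, q6→{q1, q3, q5}; now {q0, q1, q2, q3, q4, q5}.
The final set {q0, q1, q2, q3, q4, q5} contains the accepting states q2, q3.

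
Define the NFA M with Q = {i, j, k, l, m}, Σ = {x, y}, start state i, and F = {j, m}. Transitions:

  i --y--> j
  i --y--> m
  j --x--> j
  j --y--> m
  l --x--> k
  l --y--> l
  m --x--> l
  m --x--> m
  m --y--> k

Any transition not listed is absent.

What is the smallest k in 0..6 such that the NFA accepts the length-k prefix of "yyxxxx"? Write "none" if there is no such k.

Start in {i}.
Read 'y': i→{j, m}; now {j, m}.
None of the earlier sets intersect F, but {j, m} does.

1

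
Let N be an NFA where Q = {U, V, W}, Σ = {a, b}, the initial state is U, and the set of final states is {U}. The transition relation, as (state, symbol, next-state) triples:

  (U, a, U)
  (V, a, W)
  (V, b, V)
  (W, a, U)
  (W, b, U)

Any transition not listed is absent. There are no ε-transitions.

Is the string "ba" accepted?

No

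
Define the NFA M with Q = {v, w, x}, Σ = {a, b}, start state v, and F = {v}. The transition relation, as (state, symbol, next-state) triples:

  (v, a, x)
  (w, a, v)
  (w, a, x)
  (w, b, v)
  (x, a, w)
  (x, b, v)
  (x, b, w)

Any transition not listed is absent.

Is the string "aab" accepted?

Yes

Start in {v}.
Read 'a': v→{x}; now {x}.
Read 'a': x→{w}; now {w}.
Read 'b': w→{v}; now {v}.
The final set {v} contains the accepting state v.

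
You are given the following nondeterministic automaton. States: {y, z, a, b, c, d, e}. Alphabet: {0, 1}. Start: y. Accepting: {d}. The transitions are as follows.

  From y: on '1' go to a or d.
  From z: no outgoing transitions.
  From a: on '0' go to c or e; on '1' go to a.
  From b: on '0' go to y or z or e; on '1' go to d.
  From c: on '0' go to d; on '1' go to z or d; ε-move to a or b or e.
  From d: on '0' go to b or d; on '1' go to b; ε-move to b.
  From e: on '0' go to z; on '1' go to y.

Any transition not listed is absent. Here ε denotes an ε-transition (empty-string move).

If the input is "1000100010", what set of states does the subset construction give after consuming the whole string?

Start in {y}.
Read '1': y→{a, d}; union {a, d}; ε-closure = {a, b, d}.
Read '0': a→{c, e}, b→{y, z, e}, d→{b, d}; union {y, z, b, c, d, e}; ε-closure = {y, z, a, b, c, d, e}.
Read '0': y→∅, z→∅, a→{c, e}, b→{y, z, e}, c→{d}, d→{b, d}, e→{z}; union {y, z, b, c, d, e}; ε-closure = {y, z, a, b, c, d, e}.
Read '0': y→∅, z→∅, a→{c, e}, b→{y, z, e}, c→{d}, d→{b, d}, e→{z}; union {y, z, b, c, d, e}; ε-closure = {y, z, a, b, c, d, e}.
Read '1': y→{a, d}, z→∅, a→{a}, b→{d}, c→{z, d}, d→{b}, e→{y}; now {y, z, a, b, d}.
Read '0': y→∅, z→∅, a→{c, e}, b→{y, z, e}, d→{b, d}; union {y, z, b, c, d, e}; ε-closure = {y, z, a, b, c, d, e}.
Read '0': y→∅, z→∅, a→{c, e}, b→{y, z, e}, c→{d}, d→{b, d}, e→{z}; union {y, z, b, c, d, e}; ε-closure = {y, z, a, b, c, d, e}.
Read '0': y→∅, z→∅, a→{c, e}, b→{y, z, e}, c→{d}, d→{b, d}, e→{z}; union {y, z, b, c, d, e}; ε-closure = {y, z, a, b, c, d, e}.
Read '1': y→{a, d}, z→∅, a→{a}, b→{d}, c→{z, d}, d→{b}, e→{y}; now {y, z, a, b, d}.
Read '0': y→∅, z→∅, a→{c, e}, b→{y, z, e}, d→{b, d}; union {y, z, b, c, d, e}; ε-closure = {y, z, a, b, c, d, e}.

{y, z, a, b, c, d, e}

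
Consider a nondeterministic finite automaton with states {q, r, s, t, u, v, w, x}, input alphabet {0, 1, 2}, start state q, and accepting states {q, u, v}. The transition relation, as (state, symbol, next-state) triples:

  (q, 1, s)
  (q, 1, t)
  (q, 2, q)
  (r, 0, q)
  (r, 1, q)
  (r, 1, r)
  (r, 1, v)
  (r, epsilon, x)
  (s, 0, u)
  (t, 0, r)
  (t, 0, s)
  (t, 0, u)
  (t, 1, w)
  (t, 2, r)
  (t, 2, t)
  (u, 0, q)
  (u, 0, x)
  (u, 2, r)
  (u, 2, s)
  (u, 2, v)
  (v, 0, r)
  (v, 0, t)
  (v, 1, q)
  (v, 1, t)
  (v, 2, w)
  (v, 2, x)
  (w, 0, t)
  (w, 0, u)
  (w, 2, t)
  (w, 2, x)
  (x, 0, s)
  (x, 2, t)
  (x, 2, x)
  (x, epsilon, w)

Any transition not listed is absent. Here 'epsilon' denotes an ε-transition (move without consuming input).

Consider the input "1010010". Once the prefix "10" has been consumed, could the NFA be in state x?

Yes

Start in {q}.
Read '1': {q} → {s, t}.
Read '0': {s, t} → {r, s, u, w, x}.
State x is in {r, s, u, w, x}.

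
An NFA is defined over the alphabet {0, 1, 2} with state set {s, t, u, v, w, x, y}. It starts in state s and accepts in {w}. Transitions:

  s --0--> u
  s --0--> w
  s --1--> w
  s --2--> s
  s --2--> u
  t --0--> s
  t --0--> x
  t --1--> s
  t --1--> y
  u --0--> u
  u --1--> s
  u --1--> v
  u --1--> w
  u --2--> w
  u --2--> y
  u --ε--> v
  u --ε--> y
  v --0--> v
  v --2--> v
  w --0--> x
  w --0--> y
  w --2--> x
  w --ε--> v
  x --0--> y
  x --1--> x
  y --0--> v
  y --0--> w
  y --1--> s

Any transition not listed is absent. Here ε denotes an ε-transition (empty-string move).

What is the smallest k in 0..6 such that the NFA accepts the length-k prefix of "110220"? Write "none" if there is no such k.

1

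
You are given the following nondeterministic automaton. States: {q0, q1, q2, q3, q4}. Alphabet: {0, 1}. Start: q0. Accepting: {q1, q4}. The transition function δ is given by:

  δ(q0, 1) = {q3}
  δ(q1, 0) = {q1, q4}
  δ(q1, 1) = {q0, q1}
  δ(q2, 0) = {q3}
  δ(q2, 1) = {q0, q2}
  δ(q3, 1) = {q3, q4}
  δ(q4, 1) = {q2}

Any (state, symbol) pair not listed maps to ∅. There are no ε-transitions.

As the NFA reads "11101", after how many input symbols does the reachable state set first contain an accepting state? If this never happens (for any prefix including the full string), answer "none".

Start in {q0}.
Read '1': q0→{q3}; now {q3}.
Read '1': q3→{q3, q4}; now {q3, q4}.
None of the earlier sets intersect F, but {q3, q4} does.

2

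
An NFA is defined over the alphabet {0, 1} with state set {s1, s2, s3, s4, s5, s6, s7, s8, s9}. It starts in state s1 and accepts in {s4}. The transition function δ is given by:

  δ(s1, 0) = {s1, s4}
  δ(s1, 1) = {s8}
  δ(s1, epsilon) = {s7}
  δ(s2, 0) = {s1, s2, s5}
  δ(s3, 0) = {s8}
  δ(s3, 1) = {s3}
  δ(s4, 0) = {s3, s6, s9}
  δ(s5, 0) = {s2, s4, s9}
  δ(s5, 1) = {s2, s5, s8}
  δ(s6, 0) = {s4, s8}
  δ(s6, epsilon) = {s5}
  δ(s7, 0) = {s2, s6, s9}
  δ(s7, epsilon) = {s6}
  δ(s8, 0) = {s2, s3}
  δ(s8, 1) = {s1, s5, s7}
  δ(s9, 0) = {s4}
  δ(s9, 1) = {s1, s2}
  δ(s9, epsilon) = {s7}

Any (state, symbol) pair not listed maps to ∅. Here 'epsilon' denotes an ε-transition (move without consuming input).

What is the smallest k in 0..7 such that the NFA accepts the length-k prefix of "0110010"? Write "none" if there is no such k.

1

Start: ε-closure({s1}) = {s1, s5, s6, s7}.
Read '0': s1→{s1, s4}, s5→{s2, s4, s9}, s6→{s4, s8}, s7→{s2, s6, s9}; union {s1, s2, s4, s6, s8, s9}; ε-closure = {s1, s2, s4, s5, s6, s7, s8, s9}.
None of the earlier sets intersect F, but {s1, s2, s4, s5, s6, s7, s8, s9} does.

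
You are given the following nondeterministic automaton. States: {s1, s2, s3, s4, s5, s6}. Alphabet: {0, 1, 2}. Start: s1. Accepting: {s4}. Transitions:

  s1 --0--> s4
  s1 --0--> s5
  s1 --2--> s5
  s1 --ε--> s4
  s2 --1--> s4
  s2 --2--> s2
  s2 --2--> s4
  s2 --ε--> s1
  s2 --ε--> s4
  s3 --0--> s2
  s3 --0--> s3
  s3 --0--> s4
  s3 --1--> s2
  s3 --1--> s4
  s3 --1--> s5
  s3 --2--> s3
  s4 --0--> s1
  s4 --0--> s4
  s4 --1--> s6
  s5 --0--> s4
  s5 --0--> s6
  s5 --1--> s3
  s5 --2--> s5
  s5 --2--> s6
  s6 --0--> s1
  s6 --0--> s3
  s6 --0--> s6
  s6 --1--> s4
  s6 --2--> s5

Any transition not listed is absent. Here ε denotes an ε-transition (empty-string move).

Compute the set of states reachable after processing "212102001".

{s1, s2, s3, s4, s5, s6}

Start: ε-closure({s1}) = {s1, s4}.
Read '2': {s1, s4} → {s5}.
Read '1': {s5} → {s3}.
Read '2': {s3} → {s3}.
Read '1': {s3} → {s1, s2, s4, s5}.
Read '0': {s1, s2, s4, s5} → {s1, s4, s5, s6}.
Read '2': {s1, s4, s5, s6} → {s5, s6}.
Read '0': {s5, s6} → {s1, s3, s4, s6}.
Read '0': {s1, s3, s4, s6} → {s1, s2, s3, s4, s5, s6}.
Read '1': {s1, s2, s3, s4, s5, s6} → {s1, s2, s3, s4, s5, s6}.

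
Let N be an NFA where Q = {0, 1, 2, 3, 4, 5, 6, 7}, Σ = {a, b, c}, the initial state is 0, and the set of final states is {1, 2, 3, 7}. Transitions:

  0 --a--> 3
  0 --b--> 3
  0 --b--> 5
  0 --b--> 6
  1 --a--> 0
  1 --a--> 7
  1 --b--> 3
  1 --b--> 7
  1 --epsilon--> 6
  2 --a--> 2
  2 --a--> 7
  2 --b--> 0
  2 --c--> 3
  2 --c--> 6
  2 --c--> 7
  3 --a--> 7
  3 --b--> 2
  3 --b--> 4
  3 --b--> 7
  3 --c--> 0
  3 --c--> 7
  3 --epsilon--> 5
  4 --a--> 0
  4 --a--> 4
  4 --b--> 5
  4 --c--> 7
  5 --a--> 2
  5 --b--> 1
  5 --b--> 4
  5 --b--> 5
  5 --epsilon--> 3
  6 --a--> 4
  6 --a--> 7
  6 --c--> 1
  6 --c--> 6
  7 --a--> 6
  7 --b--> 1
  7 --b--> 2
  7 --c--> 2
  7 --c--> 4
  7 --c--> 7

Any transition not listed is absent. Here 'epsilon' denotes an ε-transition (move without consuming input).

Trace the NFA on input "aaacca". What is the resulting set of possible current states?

Start in {0}.
Read 'a': {0} → {3, 5}.
Read 'a': {3, 5} → {2, 7}.
Read 'a': {2, 7} → {2, 6, 7}.
Read 'c': {2, 6, 7} → {1, 2, 3, 4, 5, 6, 7}.
Read 'c': {1, 2, 3, 4, 5, 6, 7} → {0, 1, 2, 3, 4, 5, 6, 7}.
Read 'a': {0, 1, 2, 3, 4, 5, 6, 7} → {0, 2, 3, 4, 5, 6, 7}.

{0, 2, 3, 4, 5, 6, 7}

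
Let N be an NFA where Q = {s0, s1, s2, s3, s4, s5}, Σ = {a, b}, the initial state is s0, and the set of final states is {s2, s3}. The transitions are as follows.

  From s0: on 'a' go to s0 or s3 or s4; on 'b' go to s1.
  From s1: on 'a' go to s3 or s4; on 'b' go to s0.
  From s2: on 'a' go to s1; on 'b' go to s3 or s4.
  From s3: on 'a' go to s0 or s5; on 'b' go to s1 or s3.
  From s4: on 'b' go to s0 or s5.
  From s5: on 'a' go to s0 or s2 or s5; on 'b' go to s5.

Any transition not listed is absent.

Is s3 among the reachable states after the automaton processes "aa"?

Yes

Start in {s0}.
Read 'a': {s0} → {s0, s3, s4}.
Read 'a': {s0, s3, s4} → {s0, s3, s4, s5}.
State s3 is in {s0, s3, s4, s5}.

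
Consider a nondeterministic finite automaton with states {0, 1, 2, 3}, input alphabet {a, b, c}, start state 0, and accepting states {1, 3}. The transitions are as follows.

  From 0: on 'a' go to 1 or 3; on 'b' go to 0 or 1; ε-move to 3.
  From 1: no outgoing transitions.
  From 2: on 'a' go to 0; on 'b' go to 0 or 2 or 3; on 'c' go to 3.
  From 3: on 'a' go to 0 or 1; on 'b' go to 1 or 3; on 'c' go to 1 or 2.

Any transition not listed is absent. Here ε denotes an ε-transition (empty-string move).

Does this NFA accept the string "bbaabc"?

Yes

Start: ε-closure({0}) = {0, 3}.
Read 'b': 0→{0, 1}, 3→{1, 3}; now {0, 1, 3}.
Read 'b': 0→{0, 1}, 1→∅, 3→{1, 3}; now {0, 1, 3}.
Read 'a': 0→{1, 3}, 1→∅, 3→{0, 1}; now {0, 1, 3}.
Read 'a': 0→{1, 3}, 1→∅, 3→{0, 1}; now {0, 1, 3}.
Read 'b': 0→{0, 1}, 1→∅, 3→{1, 3}; now {0, 1, 3}.
Read 'c': 0→∅, 1→∅, 3→{1, 2}; now {1, 2}.
The final set {1, 2} contains the accepting state 1.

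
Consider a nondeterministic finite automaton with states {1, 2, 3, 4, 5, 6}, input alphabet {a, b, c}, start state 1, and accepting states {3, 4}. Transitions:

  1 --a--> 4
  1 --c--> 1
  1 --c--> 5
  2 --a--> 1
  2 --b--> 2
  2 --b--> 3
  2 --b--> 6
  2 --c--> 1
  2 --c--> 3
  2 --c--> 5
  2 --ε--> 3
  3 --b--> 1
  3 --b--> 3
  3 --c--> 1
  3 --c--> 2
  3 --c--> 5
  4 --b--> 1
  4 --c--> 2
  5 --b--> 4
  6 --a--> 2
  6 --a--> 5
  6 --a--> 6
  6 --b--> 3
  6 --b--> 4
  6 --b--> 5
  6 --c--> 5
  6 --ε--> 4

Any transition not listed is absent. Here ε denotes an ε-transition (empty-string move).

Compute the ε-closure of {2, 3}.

Begin with {2, 3}.
No ε-moves leave this set, so the closure equals the set itself.

{2, 3}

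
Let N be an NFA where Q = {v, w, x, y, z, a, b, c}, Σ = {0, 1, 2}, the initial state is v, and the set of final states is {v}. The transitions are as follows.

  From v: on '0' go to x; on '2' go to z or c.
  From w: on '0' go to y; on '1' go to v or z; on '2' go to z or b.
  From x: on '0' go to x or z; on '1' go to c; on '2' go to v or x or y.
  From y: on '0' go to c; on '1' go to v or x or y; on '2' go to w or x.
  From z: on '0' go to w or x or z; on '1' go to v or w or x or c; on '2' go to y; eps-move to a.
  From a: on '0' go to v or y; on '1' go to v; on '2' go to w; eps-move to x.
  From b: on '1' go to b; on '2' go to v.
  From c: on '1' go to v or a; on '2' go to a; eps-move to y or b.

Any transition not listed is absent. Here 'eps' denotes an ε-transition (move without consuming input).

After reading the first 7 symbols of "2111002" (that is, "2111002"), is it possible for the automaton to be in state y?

Yes

Start in {v}.
Read '2': v→{z, c}; union {z, c}; ε-closure = {x, y, z, a, b, c}.
Read '1': x→{c}, y→{v, x, y}, z→{v, w, x, c}, a→{v}, b→{b}, c→{v, a}; now {v, w, x, y, a, b, c}.
Read '1': v→∅, w→{v, z}, x→{c}, y→{v, x, y}, a→{v}, b→{b}, c→{v, a}; now {v, x, y, z, a, b, c}.
Read '1': v→∅, x→{c}, y→{v, x, y}, z→{v, w, x, c}, a→{v}, b→{b}, c→{v, a}; now {v, w, x, y, a, b, c}.
Read '0': v→{x}, w→{y}, x→{x, z}, y→{c}, a→{v, y}, b→∅, c→∅; union {v, x, y, z, c}; ε-closure = {v, x, y, z, a, b, c}.
Read '0': v→{x}, x→{x, z}, y→{c}, z→{w, x, z}, a→{v, y}, b→∅, c→∅; union {v, w, x, y, z, c}; ε-closure = {v, w, x, y, z, a, b, c}.
Read '2': v→{z, c}, w→{z, b}, x→{v, x, y}, y→{w, x}, z→{y}, a→{w}, b→{v}, c→{a}; now {v, w, x, y, z, a, b, c}.
State y is in {v, w, x, y, z, a, b, c}.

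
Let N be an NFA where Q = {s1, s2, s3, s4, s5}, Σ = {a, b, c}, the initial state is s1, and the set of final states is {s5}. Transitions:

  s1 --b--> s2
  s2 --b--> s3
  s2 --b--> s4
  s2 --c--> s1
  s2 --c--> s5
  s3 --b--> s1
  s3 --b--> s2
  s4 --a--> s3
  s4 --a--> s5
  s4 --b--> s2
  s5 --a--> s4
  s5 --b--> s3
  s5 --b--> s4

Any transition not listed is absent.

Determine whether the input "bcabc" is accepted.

Yes

Start in {s1}.
Read 'b': s1→{s2}; now {s2}.
Read 'c': s2→{s1, s5}; now {s1, s5}.
Read 'a': s1→∅, s5→{s4}; now {s4}.
Read 'b': s4→{s2}; now {s2}.
Read 'c': s2→{s1, s5}; now {s1, s5}.
The final set {s1, s5} contains the accepting state s5.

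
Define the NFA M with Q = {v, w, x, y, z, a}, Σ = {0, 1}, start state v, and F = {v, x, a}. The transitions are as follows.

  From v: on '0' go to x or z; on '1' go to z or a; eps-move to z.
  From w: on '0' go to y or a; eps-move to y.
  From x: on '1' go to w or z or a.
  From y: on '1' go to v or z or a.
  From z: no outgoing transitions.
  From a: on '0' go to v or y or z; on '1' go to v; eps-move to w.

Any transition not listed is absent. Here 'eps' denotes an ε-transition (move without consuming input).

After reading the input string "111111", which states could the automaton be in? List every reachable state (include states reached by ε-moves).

{v, w, y, z, a}

Start: ε-closure({v}) = {v, z}.
Read '1': v→{z, a}, z→∅; union {z, a}; ε-closure = {w, y, z, a}.
Read '1': w→∅, y→{v, z, a}, z→∅, a→{v}; union {v, z, a}; ε-closure = {v, w, y, z, a}.
Read '1': v→{z, a}, w→∅, y→{v, z, a}, z→∅, a→{v}; union {v, z, a}; ε-closure = {v, w, y, z, a}.
Read '1': v→{z, a}, w→∅, y→{v, z, a}, z→∅, a→{v}; union {v, z, a}; ε-closure = {v, w, y, z, a}.
Read '1': v→{z, a}, w→∅, y→{v, z, a}, z→∅, a→{v}; union {v, z, a}; ε-closure = {v, w, y, z, a}.
Read '1': v→{z, a}, w→∅, y→{v, z, a}, z→∅, a→{v}; union {v, z, a}; ε-closure = {v, w, y, z, a}.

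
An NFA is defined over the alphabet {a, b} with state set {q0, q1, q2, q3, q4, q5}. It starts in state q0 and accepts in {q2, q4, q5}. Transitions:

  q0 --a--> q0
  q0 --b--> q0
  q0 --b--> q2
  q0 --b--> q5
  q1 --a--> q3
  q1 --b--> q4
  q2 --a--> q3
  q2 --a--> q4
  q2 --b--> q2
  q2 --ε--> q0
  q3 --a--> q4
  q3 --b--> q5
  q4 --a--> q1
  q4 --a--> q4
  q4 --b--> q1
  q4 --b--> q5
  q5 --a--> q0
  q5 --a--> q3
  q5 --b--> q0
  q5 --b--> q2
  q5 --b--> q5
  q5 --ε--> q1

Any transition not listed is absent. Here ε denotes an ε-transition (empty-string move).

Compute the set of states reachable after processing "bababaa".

Start in {q0}.
Read 'b': {q0} → {q0, q1, q2, q5}.
Read 'a': {q0, q1, q2, q5} → {q0, q3, q4}.
Read 'b': {q0, q3, q4} → {q0, q1, q2, q5}.
Read 'a': {q0, q1, q2, q5} → {q0, q3, q4}.
Read 'b': {q0, q3, q4} → {q0, q1, q2, q5}.
Read 'a': {q0, q1, q2, q5} → {q0, q3, q4}.
Read 'a': {q0, q3, q4} → {q0, q1, q4}.

{q0, q1, q4}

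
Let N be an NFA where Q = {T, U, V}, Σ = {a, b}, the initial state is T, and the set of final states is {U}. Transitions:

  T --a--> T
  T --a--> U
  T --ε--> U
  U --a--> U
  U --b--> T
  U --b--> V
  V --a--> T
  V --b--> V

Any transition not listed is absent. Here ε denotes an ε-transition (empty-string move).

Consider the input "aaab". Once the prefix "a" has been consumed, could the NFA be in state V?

Start: ε-closure({T}) = {T, U}.
Read 'a': {T, U} → {T, U}.
State V is not in {T, U}.

No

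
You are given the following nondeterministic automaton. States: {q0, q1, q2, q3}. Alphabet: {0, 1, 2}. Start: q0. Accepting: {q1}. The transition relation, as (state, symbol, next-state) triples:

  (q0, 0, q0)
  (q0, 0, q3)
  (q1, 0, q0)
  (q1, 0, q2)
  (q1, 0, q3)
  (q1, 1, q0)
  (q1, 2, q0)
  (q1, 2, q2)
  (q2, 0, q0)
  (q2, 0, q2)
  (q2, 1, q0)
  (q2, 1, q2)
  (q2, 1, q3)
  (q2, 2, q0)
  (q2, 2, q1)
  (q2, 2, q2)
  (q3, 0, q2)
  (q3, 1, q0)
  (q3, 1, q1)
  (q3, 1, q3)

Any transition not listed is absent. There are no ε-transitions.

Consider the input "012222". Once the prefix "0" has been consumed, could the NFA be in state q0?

Start in {q0}.
Read '0': {q0} → {q0, q3}.
State q0 is in {q0, q3}.

Yes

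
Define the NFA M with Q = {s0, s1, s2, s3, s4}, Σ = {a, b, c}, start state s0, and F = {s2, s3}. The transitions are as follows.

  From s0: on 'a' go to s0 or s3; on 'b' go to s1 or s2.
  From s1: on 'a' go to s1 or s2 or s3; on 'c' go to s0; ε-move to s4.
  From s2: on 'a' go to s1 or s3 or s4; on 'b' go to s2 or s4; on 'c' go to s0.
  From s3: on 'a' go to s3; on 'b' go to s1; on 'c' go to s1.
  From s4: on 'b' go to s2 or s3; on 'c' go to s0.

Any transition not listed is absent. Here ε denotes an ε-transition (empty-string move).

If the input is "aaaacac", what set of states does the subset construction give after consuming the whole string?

{s0, s1, s4}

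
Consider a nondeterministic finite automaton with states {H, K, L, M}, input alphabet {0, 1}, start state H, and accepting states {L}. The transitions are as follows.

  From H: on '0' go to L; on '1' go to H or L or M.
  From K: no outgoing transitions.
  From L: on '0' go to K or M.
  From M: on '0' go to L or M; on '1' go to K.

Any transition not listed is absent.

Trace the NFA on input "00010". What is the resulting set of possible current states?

∅

Start in {H}.
Read '0': H→{L}; now {L}.
Read '0': L→{K, M}; now {K, M}.
Read '0': K→∅, M→{L, M}; now {L, M}.
Read '1': L→∅, M→{K}; now {K}.
Read '0': K→∅; now ∅.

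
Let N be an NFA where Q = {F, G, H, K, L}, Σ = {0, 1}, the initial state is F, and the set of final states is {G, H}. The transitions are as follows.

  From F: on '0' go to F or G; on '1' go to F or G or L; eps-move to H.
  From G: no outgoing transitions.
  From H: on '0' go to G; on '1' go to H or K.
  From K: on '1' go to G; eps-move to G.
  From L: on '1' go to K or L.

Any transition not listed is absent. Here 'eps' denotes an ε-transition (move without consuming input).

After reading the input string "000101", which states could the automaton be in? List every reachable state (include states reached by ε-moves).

{F, G, H, K, L}

Start: ε-closure({F}) = {F, H}.
Read '0': {F, H} → {F, G, H}.
Read '0': {F, G, H} → {F, G, H}.
Read '0': {F, G, H} → {F, G, H}.
Read '1': {F, G, H} → {F, G, H, K, L}.
Read '0': {F, G, H, K, L} → {F, G, H}.
Read '1': {F, G, H} → {F, G, H, K, L}.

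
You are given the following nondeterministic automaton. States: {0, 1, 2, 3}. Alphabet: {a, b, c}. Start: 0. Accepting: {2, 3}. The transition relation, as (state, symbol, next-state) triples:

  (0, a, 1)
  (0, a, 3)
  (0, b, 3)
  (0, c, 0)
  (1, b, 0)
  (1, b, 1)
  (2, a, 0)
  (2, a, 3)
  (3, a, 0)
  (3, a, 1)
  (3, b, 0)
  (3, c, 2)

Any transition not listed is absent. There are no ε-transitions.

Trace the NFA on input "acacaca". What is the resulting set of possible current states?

{0, 1, 3}

Start in {0}.
Read 'a': 0→{1, 3}; now {1, 3}.
Read 'c': 1→∅, 3→{2}; now {2}.
Read 'a': 2→{0, 3}; now {0, 3}.
Read 'c': 0→{0}, 3→{2}; now {0, 2}.
Read 'a': 0→{1, 3}, 2→{0, 3}; now {0, 1, 3}.
Read 'c': 0→{0}, 1→∅, 3→{2}; now {0, 2}.
Read 'a': 0→{1, 3}, 2→{0, 3}; now {0, 1, 3}.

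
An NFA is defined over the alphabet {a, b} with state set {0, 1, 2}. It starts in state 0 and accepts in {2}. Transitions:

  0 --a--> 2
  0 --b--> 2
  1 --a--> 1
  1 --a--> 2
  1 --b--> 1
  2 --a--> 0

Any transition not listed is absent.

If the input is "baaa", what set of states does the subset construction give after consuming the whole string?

Start in {0}.
Read 'b': 0→{2}; now {2}.
Read 'a': 2→{0}; now {0}.
Read 'a': 0→{2}; now {2}.
Read 'a': 2→{0}; now {0}.

{0}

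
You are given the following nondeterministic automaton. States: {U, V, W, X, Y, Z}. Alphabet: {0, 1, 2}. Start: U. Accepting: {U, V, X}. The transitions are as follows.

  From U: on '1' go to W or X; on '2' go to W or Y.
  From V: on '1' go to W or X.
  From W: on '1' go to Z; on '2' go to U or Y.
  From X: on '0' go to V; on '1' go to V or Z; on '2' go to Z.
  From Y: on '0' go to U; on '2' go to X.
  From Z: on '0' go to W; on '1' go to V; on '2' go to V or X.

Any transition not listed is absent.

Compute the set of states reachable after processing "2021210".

Start in {U}.
Read '2': {U} → {W, Y}.
Read '0': {W, Y} → {U}.
Read '2': {U} → {W, Y}.
Read '1': {W, Y} → {Z}.
Read '2': {Z} → {V, X}.
Read '1': {V, X} → {V, W, X, Z}.
Read '0': {V, W, X, Z} → {V, W}.

{V, W}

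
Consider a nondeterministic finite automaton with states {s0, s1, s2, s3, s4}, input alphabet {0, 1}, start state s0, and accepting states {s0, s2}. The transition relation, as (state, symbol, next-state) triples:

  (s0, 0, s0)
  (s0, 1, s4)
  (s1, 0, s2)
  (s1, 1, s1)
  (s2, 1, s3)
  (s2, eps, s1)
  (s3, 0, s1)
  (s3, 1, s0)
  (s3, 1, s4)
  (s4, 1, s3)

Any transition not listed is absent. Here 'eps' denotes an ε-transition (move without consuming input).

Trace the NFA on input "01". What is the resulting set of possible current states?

Start in {s0}.
Read '0': {s0} → {s0}.
Read '1': {s0} → {s4}.

{s4}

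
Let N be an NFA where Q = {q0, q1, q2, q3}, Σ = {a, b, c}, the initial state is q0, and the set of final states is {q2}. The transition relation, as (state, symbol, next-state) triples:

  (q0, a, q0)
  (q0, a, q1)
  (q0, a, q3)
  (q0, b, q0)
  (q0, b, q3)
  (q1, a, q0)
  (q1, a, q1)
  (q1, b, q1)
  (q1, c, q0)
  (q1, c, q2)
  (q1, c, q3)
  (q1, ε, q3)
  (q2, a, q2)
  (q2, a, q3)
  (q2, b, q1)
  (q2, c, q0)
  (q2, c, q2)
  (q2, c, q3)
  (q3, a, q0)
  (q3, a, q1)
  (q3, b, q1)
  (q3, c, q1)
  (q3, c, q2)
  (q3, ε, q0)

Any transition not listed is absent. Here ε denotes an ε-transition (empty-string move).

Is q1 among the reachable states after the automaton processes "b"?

No

Start in {q0}.
Read 'b': q0→{q0, q3}; now {q0, q3}.
State q1 is not in {q0, q3}.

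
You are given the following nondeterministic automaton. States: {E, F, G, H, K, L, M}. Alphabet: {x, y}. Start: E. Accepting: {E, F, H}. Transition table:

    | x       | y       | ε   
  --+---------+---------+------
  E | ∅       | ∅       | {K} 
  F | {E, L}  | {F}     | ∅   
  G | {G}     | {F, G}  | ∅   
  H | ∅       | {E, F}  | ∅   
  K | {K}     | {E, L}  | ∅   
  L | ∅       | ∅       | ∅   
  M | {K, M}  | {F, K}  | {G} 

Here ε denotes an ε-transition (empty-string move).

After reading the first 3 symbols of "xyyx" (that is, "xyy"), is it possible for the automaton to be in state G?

Start: ε-closure({E}) = {E, K}.
Read 'x': {E, K} → {K}.
Read 'y': {K} → {E, K, L}.
Read 'y': {E, K, L} → {E, K, L}.
State G is not in {E, K, L}.

No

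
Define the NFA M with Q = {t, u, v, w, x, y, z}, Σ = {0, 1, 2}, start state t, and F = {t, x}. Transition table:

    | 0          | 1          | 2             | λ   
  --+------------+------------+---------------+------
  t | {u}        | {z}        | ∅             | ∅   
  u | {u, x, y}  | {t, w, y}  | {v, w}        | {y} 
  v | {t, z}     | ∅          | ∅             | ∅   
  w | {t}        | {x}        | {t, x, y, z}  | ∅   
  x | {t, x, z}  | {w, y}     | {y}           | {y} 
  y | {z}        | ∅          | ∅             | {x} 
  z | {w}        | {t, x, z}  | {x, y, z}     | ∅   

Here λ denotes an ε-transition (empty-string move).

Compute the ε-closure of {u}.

{u, x, y}

Begin with {u}.
ε-move u → y; add y.
ε-move y → x; add x.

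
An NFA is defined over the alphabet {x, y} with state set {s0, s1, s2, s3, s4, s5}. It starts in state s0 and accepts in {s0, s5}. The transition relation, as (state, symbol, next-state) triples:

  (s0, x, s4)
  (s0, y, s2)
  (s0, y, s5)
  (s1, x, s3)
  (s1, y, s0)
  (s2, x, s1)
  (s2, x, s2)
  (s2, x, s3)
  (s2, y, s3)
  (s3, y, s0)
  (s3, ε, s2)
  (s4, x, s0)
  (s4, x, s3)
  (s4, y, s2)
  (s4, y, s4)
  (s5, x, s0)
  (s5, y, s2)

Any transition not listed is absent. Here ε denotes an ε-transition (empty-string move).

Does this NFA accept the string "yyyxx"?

Start in {s0}.
Read 'y': {s0} → {s2, s5}.
Read 'y': {s2, s5} → {s2, s3}.
Read 'y': {s2, s3} → {s0, s2, s3}.
Read 'x': {s0, s2, s3} → {s1, s2, s3, s4}.
Read 'x': {s1, s2, s3, s4} → {s0, s1, s2, s3}.
The final set {s0, s1, s2, s3} contains the accepting state s0.

Yes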